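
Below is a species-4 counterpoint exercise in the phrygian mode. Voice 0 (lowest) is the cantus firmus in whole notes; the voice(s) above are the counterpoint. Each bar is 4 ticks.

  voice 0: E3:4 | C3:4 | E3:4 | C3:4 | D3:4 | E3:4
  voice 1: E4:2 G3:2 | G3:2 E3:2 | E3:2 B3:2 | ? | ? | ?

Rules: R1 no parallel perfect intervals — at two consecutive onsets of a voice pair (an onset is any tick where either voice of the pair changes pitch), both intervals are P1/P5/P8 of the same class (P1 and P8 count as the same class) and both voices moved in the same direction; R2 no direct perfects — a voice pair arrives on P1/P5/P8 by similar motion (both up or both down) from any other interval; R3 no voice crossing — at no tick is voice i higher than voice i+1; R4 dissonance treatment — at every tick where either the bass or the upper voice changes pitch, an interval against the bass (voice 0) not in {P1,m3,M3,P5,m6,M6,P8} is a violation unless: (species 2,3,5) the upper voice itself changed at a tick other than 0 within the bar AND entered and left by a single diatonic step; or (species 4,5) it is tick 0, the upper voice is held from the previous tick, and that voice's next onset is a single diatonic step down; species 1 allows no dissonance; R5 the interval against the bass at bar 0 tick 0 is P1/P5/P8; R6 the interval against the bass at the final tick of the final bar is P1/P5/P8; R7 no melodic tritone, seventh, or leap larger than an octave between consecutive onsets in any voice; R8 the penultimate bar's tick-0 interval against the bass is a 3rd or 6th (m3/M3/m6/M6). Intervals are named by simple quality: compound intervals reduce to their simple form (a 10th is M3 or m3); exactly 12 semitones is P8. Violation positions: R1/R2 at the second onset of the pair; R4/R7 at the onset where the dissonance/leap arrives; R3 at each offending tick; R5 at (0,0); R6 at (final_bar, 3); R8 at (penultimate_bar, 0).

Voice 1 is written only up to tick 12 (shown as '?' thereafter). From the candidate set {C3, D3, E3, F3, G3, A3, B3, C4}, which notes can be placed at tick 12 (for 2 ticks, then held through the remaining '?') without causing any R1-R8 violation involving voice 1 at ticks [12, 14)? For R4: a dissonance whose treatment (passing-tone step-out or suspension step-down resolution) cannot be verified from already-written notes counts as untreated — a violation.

C3: violates R2,R7
D3: violates R4
E3: legal
F3: violates R4,R7
G3: violates R1
A3: legal
B3: violates R4
C4: legal

{A3, C4, E3}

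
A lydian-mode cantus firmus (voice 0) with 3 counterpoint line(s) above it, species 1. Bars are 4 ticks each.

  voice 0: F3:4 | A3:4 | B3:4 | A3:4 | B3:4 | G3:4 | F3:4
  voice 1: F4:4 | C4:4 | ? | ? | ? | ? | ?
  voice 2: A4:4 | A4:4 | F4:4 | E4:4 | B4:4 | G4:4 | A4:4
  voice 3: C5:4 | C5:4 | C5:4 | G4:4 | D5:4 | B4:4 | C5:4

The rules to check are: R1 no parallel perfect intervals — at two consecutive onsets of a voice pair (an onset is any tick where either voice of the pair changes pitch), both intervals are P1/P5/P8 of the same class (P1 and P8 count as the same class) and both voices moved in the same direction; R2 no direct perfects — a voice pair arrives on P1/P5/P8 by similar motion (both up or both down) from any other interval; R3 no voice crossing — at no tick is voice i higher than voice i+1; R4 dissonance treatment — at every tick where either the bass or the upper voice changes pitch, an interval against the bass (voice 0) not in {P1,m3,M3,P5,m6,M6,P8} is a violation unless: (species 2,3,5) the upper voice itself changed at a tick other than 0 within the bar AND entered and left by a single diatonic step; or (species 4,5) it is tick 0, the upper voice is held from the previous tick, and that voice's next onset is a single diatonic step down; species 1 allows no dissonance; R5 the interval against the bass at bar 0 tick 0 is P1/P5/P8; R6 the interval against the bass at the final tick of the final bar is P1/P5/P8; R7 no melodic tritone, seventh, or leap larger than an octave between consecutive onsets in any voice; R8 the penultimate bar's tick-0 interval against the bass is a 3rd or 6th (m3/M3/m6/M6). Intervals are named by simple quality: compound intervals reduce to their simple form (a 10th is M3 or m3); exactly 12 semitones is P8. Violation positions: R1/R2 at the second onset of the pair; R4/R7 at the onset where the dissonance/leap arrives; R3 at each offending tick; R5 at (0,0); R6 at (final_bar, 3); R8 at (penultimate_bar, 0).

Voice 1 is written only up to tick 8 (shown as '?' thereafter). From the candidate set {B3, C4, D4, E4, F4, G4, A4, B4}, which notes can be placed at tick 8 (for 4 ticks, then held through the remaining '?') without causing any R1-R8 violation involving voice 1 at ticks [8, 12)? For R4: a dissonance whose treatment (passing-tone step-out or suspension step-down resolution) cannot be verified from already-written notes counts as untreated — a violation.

B3: legal
C4: violates R4
D4: legal
E4: violates R4
F4: violates R4
G4: violates R3
A4: violates R3,R4
B4: violates R2,R3,R7

{B3, D4}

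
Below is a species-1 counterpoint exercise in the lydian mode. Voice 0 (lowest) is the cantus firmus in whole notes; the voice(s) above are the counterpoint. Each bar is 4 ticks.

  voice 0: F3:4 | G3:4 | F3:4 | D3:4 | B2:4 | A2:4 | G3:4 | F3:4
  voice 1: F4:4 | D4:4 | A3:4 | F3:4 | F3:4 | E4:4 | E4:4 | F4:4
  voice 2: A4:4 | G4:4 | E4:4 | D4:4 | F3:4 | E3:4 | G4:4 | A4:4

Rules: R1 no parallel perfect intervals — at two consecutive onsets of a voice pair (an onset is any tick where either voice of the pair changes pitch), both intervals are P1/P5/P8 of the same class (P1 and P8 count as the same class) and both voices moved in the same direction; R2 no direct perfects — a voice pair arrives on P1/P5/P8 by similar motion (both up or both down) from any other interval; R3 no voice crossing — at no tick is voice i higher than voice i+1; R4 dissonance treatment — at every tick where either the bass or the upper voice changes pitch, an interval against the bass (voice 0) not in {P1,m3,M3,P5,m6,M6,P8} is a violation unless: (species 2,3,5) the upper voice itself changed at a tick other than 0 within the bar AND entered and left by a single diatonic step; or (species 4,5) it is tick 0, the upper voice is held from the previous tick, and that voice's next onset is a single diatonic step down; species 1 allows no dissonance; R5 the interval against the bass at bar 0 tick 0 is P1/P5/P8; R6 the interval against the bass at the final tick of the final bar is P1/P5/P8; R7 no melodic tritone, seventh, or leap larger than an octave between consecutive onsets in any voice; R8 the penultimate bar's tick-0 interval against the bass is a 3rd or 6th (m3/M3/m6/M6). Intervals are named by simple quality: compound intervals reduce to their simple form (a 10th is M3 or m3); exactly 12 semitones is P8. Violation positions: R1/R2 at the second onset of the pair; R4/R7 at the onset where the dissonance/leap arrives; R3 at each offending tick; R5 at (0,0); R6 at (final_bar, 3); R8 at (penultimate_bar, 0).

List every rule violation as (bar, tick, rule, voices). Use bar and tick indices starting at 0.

bar 0: v0=F3 v1=F4 v2=A4 downbeat M3
bar 1: v0=G3 v1=D4 v2=G4 downbeat P8
bar 2: v0=F3 v1=A3 v2=E4 downbeat M7
bar 3: v0=D3 v1=F3 v2=D4 downbeat P8
bar 4: v0=B2 v1=F3 v2=F3 downbeat TT
bar 5: v0=A2 v1=E4 v2=E3 downbeat P5
bar 6: v0=G3 v1=E4 v2=G4 downbeat P8
bar 7: v0=F3 v1=F4 v2=A4 downbeat M3
  -> R5 @ bar 0 tick 0 v(0, 2): opens on M3
  -> R2 @ bar 2 tick 0 v(1, 2): D4/G4 P4 -> A3/E4 P5 similar
  -> R4 @ bar 2 tick 0 v(0, 2): F3/E4 M7 untreated
  -> R2 @ bar 3 tick 0 v(0, 2): F3/E4 M7 -> D3/D4 P8 similar
  -> R4 @ bar 4 tick 0 v(0, 1): B2/F3 TT untreated
  -> R4 @ bar 4 tick 0 v(0, 2): B2/F3 TT untreated
  -> R2 @ bar 5 tick 0 v(0, 2): B2/F3 TT -> A2/E3 P5 similar
  -> R3 @ bar 5 tick 0 v(1, 2): E4 above E3
  -> R7 @ bar 5 tick 0 v(1,): F3->E4 leap 11st
  -> R3 @ bar 5 tick 1 v(1, 2): E4 above E3
  -> R3 @ bar 5 tick 2 v(1, 2): E4 above E3
  -> R3 @ bar 5 tick 3 v(1, 2): E4 above E3
  -> R2 @ bar 6 tick 0 v(0, 2): A2/E3 P5 -> G3/G4 P8 similar
  -> R7 @ bar 6 tick 0 v(0,): A2->G3 leap 10st
  -> R7 @ bar 6 tick 0 v(2,): E3->G4 leap 15st
  -> R8 @ bar 6 tick 0 v(0, 2): penult P8 not 3rd/6th
  -> R6 @ bar 7 tick 3 v(0, 2): closes on M3

(0, 0, R5, (0, 2))
(2, 0, R2, (1, 2))
(2, 0, R4, (0, 2))
(3, 0, R2, (0, 2))
(4, 0, R4, (0, 1))
(4, 0, R4, (0, 2))
(5, 0, R2, (0, 2))
(5, 0, R3, (1, 2))
(5, 0, R7, (1,))
(5, 1, R3, (1, 2))
(5, 2, R3, (1, 2))
(5, 3, R3, (1, 2))
(6, 0, R2, (0, 2))
(6, 0, R7, (0,))
(6, 0, R7, (2,))
(6, 0, R8, (0, 2))
(7, 3, R6, (0, 2))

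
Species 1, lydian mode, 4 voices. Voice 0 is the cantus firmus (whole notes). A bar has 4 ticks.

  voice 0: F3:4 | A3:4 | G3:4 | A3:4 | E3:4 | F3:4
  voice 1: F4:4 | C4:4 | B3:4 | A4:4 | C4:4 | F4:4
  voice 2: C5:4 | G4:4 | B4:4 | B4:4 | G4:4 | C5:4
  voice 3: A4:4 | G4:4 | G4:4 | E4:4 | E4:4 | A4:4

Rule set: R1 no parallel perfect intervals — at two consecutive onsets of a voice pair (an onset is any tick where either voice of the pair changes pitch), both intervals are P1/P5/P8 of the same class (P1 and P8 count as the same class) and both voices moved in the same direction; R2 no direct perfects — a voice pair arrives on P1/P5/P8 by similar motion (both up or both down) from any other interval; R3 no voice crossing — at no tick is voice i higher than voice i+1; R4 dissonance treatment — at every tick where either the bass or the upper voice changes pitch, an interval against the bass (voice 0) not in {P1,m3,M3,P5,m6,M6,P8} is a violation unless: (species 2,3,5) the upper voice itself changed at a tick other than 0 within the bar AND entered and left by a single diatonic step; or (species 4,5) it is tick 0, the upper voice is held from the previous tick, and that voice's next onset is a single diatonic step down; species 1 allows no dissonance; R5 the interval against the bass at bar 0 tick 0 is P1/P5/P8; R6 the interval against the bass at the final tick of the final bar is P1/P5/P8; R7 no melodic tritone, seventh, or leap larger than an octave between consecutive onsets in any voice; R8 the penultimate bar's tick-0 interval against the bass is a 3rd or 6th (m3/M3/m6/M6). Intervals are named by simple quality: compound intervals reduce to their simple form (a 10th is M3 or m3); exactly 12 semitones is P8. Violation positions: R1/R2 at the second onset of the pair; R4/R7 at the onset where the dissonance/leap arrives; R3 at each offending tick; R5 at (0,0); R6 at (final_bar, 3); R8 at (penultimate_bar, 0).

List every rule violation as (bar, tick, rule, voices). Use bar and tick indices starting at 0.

(0, 0, R3, (2, 3))
(0, 0, R5, (0, 3))
(0, 1, R3, (2, 3))
(0, 2, R3, (2, 3))
(0, 3, R3, (2, 3))
(1, 0, R1, (1, 2))
(1, 0, R2, (1, 3))
(1, 0, R2, (2, 3))
(1, 0, R4, (0, 2))
(1, 0, R4, (0, 3))
(2, 0, R3, (2, 3))
(2, 1, R3, (2, 3))
(2, 2, R3, (2, 3))
(2, 3, R3, (2, 3))
(3, 0, R2, (0, 1))
(3, 0, R3, (2, 3))
(3, 0, R4, (0, 2))
(3, 0, R7, (1,))
(3, 1, R3, (2, 3))
(3, 2, R3, (2, 3))
(3, 3, R3, (2, 3))
(4, 0, R2, (1, 2))
(4, 0, R3, (2, 3))
(4, 0, R8, (0, 3))
(4, 1, R3, (2, 3))
(4, 2, R3, (2, 3))
(4, 3, R3, (2, 3))
(5, 0, R1, (1, 2))
(5, 0, R2, (0, 1))
(5, 0, R2, (0, 2))
(5, 0, R3, (2, 3))
(5, 1, R3, (2, 3))
(5, 2, R3, (2, 3))
(5, 3, R3, (2, 3))
(5, 3, R6, (0, 3))

bar 0: v0=F3 v1=F4 v2=C5 v3=A4 downbeat M3
bar 1: v0=A3 v1=C4 v2=G4 v3=G4 downbeat m7
bar 2: v0=G3 v1=B3 v2=B4 v3=G4 downbeat P8
bar 3: v0=A3 v1=A4 v2=B4 v3=E4 downbeat P5
bar 4: v0=E3 v1=C4 v2=G4 v3=E4 downbeat P8
bar 5: v0=F3 v1=F4 v2=C5 v3=A4 downbeat M3
  -> R3 @ bar 0 tick 0 v(2, 3): C5 above A4
  -> R5 @ bar 0 tick 0 v(0, 3): opens on M3
  -> R3 @ bar 0 tick 1 v(2, 3): C5 above A4
  -> R3 @ bar 0 tick 2 v(2, 3): C5 above A4
  -> R3 @ bar 0 tick 3 v(2, 3): C5 above A4
  -> R1 @ bar 1 tick 0 v(1, 2): F4/C5 P5 -> C4/G4 P5 similar
  -> R2 @ bar 1 tick 0 v(1, 3): F4/A4 M3 -> C4/G4 P5 similar
  -> R2 @ bar 1 tick 0 v(2, 3): C5/A4 m3 -> G4/G4 P1 similar
  -> R4 @ bar 1 tick 0 v(0, 2): A3/G4 m7 untreated
  -> R4 @ bar 1 tick 0 v(0, 3): A3/G4 m7 untreated
  -> R3 @ bar 2 tick 0 v(2, 3): B4 above G4
  -> R3 @ bar 2 tick 1 v(2, 3): B4 above G4
  -> R3 @ bar 2 tick 2 v(2, 3): B4 above G4
  -> R3 @ bar 2 tick 3 v(2, 3): B4 above G4
  -> R2 @ bar 3 tick 0 v(0, 1): G3/B3 M3 -> A3/A4 P8 similar
  -> R3 @ bar 3 tick 0 v(2, 3): B4 above E4
  -> R4 @ bar 3 tick 0 v(0, 2): A3/B4 M2 untreated
  -> R7 @ bar 3 tick 0 v(1,): B3->A4 leap 10st
  -> R3 @ bar 3 tick 1 v(2, 3): B4 above E4
  -> R3 @ bar 3 tick 2 v(2, 3): B4 above E4
  -> R3 @ bar 3 tick 3 v(2, 3): B4 above E4
  -> R2 @ bar 4 tick 0 v(1, 2): A4/B4 M2 -> C4/G4 P5 similar
  -> R3 @ bar 4 tick 0 v(2, 3): G4 above E4
  -> R8 @ bar 4 tick 0 v(0, 3): penult P8 not 3rd/6th
  -> R3 @ bar 4 tick 1 v(2, 3): G4 above E4
  -> R3 @ bar 4 tick 2 v(2, 3): G4 above E4
  -> R3 @ bar 4 tick 3 v(2, 3): G4 above E4
  -> R1 @ bar 5 tick 0 v(1, 2): C4/G4 P5 -> F4/C5 P5 similar
  -> R2 @ bar 5 tick 0 v(0, 1): E3/C4 m6 -> F3/F4 P8 similar
  -> R2 @ bar 5 tick 0 v(0, 2): E3/G4 m3 -> F3/C5 P5 similar
  -> R3 @ bar 5 tick 0 v(2, 3): C5 above A4
  -> R3 @ bar 5 tick 1 v(2, 3): C5 above A4
  -> R3 @ bar 5 tick 2 v(2, 3): C5 above A4
  -> R3 @ bar 5 tick 3 v(2, 3): C5 above A4
  -> R6 @ bar 5 tick 3 v(0, 3): closes on M3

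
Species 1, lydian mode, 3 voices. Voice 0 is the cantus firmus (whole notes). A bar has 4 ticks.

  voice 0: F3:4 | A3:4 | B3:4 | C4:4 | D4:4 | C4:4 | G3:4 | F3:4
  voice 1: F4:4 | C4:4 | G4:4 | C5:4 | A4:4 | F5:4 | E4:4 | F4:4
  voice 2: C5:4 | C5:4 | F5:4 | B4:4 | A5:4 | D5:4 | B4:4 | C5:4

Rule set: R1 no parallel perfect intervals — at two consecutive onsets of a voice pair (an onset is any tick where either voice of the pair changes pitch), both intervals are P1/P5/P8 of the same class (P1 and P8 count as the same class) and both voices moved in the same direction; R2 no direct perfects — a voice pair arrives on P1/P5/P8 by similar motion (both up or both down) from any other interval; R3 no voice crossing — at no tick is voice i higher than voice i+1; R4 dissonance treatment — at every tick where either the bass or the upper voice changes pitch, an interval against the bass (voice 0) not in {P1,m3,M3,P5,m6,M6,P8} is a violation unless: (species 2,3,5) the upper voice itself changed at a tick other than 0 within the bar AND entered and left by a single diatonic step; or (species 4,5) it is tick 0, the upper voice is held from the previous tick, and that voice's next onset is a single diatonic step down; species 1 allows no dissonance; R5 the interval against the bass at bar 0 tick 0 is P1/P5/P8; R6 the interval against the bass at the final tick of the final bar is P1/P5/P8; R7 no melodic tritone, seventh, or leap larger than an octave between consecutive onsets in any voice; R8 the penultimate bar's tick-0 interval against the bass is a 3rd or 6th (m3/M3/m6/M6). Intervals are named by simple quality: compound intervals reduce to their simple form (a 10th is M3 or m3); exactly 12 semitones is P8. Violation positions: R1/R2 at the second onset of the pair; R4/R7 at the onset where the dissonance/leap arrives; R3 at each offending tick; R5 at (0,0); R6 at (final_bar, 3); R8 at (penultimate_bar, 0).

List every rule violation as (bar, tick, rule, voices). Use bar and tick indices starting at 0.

bar 0: v0=F3 v1=F4 v2=C5 downbeat P5
bar 1: v0=A3 v1=C4 v2=C5 downbeat m3
bar 2: v0=B3 v1=G4 v2=F5 downbeat TT
bar 3: v0=C4 v1=C5 v2=B4 downbeat M7
bar 4: v0=D4 v1=A4 v2=A5 downbeat P5
bar 5: v0=C4 v1=F5 v2=D5 downbeat M2
bar 6: v0=G3 v1=E4 v2=B4 downbeat M3
bar 7: v0=F3 v1=F4 v2=C5 downbeat P5
  -> R4 @ bar 2 tick 0 v(0, 2): B3/F5 TT untreated
  -> R2 @ bar 3 tick 0 v(0, 1): B3/G4 m6 -> C4/C5 P8 similar
  -> R3 @ bar 3 tick 0 v(1, 2): C5 above B4
  -> R4 @ bar 3 tick 0 v(0, 2): C4/B4 M7 untreated
  -> R7 @ bar 3 tick 0 v(2,): F5->B4 leap 6st
  -> R3 @ bar 3 tick 1 v(1, 2): C5 above B4
  -> R3 @ bar 3 tick 2 v(1, 2): C5 above B4
  -> R3 @ bar 3 tick 3 v(1, 2): C5 above B4
  -> R2 @ bar 4 tick 0 v(0, 2): C4/B4 M7 -> D4/A5 P5 similar
  -> R7 @ bar 4 tick 0 v(2,): B4->A5 leap 10st
  -> R3 @ bar 5 tick 0 v(1, 2): F5 above D5
  -> R4 @ bar 5 tick 0 v(0, 1): C4/F5 P4 untreated
  -> R4 @ bar 5 tick 0 v(0, 2): C4/D5 M2 untreated
  -> R3 @ bar 5 tick 1 v(1, 2): F5 above D5
  -> R3 @ bar 5 tick 2 v(1, 2): F5 above D5
  -> R3 @ bar 5 tick 3 v(1, 2): F5 above D5
  -> R2 @ bar 6 tick 0 v(1, 2): F5/D5 m3 -> E4/B4 P5 similar
  -> R7 @ bar 6 tick 0 v(1,): F5->E4 leap 13st
  -> R1 @ bar 7 tick 0 v(1, 2): E4/B4 P5 -> F4/C5 P5 similar

(2, 0, R4, (0, 2))
(3, 0, R2, (0, 1))
(3, 0, R3, (1, 2))
(3, 0, R4, (0, 2))
(3, 0, R7, (2,))
(3, 1, R3, (1, 2))
(3, 2, R3, (1, 2))
(3, 3, R3, (1, 2))
(4, 0, R2, (0, 2))
(4, 0, R7, (2,))
(5, 0, R3, (1, 2))
(5, 0, R4, (0, 1))
(5, 0, R4, (0, 2))
(5, 1, R3, (1, 2))
(5, 2, R3, (1, 2))
(5, 3, R3, (1, 2))
(6, 0, R2, (1, 2))
(6, 0, R7, (1,))
(7, 0, R1, (1, 2))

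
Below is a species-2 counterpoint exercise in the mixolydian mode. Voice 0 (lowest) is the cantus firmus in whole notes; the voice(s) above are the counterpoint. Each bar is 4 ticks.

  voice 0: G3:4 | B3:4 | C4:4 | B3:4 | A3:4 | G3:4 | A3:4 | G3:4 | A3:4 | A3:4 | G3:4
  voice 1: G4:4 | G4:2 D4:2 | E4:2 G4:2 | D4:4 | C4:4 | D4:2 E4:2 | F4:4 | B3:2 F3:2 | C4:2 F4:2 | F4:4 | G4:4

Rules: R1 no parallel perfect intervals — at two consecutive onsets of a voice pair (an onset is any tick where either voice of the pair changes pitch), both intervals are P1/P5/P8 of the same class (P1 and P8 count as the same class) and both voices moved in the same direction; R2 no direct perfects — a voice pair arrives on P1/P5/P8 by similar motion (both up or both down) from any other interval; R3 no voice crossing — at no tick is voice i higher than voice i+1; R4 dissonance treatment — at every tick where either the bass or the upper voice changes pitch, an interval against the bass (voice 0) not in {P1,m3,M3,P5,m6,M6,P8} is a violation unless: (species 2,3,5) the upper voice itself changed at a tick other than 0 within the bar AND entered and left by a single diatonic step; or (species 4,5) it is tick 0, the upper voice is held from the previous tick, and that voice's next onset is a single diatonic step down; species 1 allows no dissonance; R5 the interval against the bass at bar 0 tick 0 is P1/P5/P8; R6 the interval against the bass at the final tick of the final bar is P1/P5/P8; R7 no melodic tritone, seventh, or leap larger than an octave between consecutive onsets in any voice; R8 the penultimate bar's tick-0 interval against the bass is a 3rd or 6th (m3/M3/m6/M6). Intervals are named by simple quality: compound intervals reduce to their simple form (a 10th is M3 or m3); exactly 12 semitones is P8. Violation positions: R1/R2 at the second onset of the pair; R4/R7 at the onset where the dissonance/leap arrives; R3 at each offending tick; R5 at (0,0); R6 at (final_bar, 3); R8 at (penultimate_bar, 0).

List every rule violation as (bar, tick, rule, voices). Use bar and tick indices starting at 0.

(7, 0, R7, (1,))
(7, 2, R3, (0, 1))
(7, 2, R4, (0, 1))
(7, 2, R7, (1,))
(7, 3, R3, (0, 1))

bar 0: v0=G3 v1=G4 downbeat P8
bar 1: v0=B3 v1=G4 downbeat m6
bar 2: v0=C4 v1=E4 downbeat M3
bar 3: v0=B3 v1=D4 downbeat m3
bar 4: v0=A3 v1=C4 downbeat m3
bar 5: v0=G3 v1=D4 downbeat P5
bar 6: v0=A3 v1=F4 downbeat m6
bar 7: v0=G3 v1=B3 downbeat M3
bar 8: v0=A3 v1=C4 downbeat m3
bar 9: v0=A3 v1=F4 downbeat m6
bar 10: v0=G3 v1=G4 downbeat P8
  -> R7 @ bar 7 tick 0 v(1,): F4->B3 leap 6st
  -> R3 @ bar 7 tick 2 v(0, 1): G3 above F3
  -> R4 @ bar 7 tick 2 v(0, 1): G3/F3 M2 untreated
  -> R7 @ bar 7 tick 2 v(1,): B3->F3 leap 6st
  -> R3 @ bar 7 tick 3 v(0, 1): G3 above F3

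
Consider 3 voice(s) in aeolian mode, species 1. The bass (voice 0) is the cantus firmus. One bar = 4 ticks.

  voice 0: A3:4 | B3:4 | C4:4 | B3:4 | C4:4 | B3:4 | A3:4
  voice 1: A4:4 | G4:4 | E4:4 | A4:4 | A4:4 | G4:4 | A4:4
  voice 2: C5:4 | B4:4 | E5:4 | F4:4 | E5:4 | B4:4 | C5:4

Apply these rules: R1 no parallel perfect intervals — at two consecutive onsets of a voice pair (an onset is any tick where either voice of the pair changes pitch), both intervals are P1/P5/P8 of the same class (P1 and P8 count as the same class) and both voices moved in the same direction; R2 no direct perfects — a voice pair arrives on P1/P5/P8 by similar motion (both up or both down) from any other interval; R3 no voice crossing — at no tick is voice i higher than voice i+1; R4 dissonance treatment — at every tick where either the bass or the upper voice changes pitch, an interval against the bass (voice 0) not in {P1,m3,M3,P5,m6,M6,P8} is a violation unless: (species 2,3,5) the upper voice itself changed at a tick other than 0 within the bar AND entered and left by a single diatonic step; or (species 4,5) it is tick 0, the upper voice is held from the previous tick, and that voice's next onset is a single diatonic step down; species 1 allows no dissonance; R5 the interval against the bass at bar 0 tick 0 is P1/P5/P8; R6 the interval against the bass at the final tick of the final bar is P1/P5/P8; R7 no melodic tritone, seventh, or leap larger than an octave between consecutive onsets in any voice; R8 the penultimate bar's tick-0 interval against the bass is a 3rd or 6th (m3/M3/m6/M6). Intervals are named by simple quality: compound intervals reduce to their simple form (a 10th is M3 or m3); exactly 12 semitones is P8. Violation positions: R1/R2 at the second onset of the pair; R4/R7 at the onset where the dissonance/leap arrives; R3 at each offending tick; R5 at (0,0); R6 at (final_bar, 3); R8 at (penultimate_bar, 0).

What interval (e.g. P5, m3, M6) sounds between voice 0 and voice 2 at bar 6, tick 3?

m3

voice 0=A3 voice 2=C5 -> m3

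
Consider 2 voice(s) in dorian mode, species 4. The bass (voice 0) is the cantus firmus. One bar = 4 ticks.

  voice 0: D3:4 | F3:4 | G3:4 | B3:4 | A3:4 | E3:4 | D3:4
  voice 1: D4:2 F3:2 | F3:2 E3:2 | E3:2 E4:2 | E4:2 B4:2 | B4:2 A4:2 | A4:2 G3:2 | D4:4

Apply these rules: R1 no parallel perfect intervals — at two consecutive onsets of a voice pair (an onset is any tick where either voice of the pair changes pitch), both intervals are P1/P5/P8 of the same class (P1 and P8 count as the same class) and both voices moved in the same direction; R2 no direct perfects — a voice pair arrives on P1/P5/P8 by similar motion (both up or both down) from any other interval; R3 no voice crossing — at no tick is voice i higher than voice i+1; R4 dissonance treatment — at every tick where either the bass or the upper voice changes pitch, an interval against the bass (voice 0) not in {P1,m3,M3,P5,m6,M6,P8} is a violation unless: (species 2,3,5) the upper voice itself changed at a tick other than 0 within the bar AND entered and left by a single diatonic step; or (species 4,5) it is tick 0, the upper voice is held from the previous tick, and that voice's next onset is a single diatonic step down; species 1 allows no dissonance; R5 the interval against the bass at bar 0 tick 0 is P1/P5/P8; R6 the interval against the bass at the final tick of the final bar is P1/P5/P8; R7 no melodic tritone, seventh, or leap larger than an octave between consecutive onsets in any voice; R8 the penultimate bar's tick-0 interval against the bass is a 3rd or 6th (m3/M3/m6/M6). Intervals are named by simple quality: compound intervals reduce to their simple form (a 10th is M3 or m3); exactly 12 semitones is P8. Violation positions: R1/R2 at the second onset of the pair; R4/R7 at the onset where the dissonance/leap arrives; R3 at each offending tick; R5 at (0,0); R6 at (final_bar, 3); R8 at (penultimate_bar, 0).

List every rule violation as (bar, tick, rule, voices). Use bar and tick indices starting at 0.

bar 0: v0=D3 v1=D4 downbeat P8
bar 1: v0=F3 v1=F3 downbeat P1
bar 2: v0=G3 v1=E3 downbeat m3
bar 3: v0=B3 v1=E4 downbeat P4
bar 4: v0=A3 v1=B4 downbeat M2
bar 5: v0=E3 v1=A4 downbeat P4
bar 6: v0=D3 v1=D4 downbeat P8
  -> R3 @ bar 1 tick 2 v(0, 1): F3 above E3
  -> R4 @ bar 1 tick 2 v(0, 1): F3/E3 m2 untreated
  -> R3 @ bar 1 tick 3 v(0, 1): F3 above E3
  -> R3 @ bar 2 tick 0 v(0, 1): G3 above E3
  -> R3 @ bar 2 tick 1 v(0, 1): G3 above E3
  -> R4 @ bar 3 tick 0 v(0, 1): B3/E4 P4 untreated
  -> R4 @ bar 5 tick 0 v(0, 1): E3/A4 P4 untreated
  -> R8 @ bar 5 tick 0 v(0, 1): penult P4 not 3rd/6th
  -> R7 @ bar 5 tick 2 v(1,): A4->G3 leap 14st

(1, 2, R3, (0, 1))
(1, 2, R4, (0, 1))
(1, 3, R3, (0, 1))
(2, 0, R3, (0, 1))
(2, 1, R3, (0, 1))
(3, 0, R4, (0, 1))
(5, 0, R4, (0, 1))
(5, 0, R8, (0, 1))
(5, 2, R7, (1,))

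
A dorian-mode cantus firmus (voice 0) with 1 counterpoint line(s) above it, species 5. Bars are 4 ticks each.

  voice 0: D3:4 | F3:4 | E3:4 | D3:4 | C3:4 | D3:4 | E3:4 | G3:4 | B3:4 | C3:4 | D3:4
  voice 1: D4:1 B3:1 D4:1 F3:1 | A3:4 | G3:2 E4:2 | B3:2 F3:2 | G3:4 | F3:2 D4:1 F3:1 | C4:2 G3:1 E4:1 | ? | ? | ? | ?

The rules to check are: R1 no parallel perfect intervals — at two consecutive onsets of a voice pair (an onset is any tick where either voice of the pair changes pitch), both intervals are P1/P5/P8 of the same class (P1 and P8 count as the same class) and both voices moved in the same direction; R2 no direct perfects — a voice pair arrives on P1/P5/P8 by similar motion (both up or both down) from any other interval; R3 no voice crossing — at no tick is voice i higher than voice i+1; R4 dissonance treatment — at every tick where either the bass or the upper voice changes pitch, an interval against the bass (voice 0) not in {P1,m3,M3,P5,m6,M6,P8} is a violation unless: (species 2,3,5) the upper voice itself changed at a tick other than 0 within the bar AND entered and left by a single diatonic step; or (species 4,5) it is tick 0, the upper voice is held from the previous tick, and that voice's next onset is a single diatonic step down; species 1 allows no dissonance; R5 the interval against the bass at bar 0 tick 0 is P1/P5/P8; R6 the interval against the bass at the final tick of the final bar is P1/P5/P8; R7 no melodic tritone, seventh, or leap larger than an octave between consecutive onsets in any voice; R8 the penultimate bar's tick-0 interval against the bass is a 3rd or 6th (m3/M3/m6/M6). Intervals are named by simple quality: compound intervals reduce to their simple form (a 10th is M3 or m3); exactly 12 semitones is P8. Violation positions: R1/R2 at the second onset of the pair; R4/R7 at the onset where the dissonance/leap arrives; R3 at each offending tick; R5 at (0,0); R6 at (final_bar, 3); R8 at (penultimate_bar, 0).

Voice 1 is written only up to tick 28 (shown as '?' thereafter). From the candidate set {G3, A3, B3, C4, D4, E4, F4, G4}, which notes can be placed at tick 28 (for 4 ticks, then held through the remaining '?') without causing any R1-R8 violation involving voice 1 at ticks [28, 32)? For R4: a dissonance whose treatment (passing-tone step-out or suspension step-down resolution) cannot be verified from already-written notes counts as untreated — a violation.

{B3, D4, E4, G3}

G3: legal
A3: violates R4
B3: legal
C4: violates R4
D4: legal
E4: legal
F4: violates R4
G4: violates R1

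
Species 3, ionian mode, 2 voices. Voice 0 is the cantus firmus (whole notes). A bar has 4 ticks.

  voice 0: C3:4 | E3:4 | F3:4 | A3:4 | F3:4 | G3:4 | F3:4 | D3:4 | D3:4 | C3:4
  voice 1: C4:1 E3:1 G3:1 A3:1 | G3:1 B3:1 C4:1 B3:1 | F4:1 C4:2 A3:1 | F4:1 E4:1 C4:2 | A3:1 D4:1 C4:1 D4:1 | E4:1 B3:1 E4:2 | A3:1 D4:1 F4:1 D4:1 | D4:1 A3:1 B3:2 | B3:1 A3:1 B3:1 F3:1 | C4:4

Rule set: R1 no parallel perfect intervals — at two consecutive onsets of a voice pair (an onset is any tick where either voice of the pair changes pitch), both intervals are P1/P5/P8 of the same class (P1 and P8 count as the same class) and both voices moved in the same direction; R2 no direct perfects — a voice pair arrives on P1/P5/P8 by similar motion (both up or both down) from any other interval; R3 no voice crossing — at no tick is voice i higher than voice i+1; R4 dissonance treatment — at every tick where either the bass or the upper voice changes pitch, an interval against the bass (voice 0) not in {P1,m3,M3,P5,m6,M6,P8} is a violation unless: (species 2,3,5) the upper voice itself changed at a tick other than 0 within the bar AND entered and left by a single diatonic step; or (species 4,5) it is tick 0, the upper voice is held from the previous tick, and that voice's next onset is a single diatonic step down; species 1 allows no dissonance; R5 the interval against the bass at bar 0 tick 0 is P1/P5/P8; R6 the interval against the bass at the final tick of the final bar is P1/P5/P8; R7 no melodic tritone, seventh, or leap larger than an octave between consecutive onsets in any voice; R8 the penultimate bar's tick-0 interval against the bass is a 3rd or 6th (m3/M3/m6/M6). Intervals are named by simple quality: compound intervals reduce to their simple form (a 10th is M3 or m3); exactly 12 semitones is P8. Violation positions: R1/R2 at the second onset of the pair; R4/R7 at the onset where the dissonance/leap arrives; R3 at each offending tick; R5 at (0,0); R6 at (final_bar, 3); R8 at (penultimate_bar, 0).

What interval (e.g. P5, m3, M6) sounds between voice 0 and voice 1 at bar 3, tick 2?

m3

voice 0=A3 voice 1=C4 -> m3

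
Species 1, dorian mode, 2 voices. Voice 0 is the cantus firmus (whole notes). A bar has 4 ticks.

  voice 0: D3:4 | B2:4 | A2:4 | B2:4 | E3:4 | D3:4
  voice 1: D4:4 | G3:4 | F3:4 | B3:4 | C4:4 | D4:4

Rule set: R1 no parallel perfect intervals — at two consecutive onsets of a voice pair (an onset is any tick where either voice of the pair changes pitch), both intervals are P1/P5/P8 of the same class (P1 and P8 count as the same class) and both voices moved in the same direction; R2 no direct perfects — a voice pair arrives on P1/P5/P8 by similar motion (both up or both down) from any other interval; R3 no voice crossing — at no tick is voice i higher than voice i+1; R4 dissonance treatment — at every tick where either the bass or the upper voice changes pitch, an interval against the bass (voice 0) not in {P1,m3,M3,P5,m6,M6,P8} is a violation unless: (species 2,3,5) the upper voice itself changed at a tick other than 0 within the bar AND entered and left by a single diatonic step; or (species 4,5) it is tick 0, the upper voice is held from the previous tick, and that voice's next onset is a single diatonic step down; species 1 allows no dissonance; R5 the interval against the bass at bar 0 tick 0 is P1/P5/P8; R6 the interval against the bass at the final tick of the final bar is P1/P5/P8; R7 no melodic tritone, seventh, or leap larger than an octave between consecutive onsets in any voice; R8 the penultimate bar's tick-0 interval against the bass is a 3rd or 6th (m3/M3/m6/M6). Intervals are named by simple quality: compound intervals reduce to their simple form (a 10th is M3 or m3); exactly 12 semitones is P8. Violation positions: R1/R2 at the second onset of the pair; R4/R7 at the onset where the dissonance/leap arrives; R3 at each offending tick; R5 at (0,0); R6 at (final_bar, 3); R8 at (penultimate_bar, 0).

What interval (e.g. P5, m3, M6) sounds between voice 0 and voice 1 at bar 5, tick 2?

P8

voice 0=D3 voice 1=D4 -> P8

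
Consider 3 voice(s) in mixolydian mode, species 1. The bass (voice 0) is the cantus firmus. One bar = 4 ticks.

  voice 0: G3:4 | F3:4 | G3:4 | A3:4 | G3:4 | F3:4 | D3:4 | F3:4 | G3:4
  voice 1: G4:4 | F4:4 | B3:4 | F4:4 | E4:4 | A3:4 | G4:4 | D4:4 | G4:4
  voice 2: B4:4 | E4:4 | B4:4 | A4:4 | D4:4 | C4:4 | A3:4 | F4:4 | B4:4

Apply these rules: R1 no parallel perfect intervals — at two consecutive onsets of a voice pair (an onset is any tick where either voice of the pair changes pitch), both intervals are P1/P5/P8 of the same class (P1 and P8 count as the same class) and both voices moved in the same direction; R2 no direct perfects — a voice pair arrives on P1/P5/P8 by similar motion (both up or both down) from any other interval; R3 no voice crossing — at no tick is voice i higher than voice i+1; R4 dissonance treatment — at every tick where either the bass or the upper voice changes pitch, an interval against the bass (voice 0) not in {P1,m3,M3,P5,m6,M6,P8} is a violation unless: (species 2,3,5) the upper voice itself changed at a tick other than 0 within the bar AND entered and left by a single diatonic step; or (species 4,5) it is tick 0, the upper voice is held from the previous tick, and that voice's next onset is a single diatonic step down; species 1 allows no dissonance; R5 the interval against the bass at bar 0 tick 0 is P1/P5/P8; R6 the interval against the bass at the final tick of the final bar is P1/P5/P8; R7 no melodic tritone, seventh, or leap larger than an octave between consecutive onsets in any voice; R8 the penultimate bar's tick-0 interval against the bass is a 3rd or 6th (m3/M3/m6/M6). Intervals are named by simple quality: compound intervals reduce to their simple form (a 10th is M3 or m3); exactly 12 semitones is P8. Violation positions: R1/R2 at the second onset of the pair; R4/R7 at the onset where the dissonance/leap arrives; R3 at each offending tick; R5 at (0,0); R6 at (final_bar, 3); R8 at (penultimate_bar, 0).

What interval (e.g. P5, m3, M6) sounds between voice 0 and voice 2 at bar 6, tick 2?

voice 0=D3 voice 2=A3 -> P5

P5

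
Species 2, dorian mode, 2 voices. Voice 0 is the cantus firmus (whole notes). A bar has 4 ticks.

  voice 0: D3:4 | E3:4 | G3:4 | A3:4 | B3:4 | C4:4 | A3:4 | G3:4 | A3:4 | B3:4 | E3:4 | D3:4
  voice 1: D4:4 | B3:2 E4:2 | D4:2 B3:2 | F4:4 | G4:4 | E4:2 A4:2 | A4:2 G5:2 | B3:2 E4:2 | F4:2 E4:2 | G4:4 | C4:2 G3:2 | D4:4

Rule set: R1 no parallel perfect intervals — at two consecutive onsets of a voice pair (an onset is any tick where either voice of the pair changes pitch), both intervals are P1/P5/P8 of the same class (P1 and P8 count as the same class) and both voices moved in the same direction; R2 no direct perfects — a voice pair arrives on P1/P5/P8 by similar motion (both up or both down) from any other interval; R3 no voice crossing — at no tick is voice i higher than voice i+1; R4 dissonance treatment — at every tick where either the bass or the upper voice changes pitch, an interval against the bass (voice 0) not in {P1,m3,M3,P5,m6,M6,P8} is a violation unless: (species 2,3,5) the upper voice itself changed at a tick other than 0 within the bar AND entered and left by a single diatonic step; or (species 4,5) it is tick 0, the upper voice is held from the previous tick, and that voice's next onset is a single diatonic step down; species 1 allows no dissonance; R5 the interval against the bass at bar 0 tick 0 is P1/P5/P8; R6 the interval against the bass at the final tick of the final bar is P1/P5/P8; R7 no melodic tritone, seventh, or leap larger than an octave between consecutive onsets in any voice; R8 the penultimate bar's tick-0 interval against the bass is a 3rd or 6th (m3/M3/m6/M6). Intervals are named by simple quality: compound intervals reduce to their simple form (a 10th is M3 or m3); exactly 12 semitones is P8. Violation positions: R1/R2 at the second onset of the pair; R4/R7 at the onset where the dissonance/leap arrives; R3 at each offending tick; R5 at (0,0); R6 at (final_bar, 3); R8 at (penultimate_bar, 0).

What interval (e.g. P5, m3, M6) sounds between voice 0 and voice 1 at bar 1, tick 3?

voice 0=E3 voice 1=E4 -> P8

P8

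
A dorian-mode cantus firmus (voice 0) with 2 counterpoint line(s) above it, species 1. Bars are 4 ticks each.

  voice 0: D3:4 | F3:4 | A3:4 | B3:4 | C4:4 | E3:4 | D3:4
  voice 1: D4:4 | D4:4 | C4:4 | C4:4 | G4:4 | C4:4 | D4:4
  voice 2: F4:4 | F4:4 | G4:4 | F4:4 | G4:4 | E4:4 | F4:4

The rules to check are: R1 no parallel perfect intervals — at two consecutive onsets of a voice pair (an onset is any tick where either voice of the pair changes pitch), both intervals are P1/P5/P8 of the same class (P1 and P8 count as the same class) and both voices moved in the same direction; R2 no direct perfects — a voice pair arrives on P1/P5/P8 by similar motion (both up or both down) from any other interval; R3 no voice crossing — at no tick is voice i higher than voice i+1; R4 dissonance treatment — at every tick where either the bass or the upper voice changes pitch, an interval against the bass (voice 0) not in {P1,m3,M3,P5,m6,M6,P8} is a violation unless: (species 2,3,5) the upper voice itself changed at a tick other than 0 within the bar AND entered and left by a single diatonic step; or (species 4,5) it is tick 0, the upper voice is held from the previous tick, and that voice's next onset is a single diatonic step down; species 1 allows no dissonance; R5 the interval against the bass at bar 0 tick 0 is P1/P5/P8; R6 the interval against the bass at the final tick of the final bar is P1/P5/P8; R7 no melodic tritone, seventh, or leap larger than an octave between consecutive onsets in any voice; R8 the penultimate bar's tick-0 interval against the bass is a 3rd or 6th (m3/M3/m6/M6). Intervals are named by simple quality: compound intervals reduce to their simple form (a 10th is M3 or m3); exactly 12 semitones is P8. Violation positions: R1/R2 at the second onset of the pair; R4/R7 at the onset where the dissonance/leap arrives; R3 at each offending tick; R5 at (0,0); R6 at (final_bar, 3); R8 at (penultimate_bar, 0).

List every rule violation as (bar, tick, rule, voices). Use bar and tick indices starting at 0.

bar 0: v0=D3 v1=D4 v2=F4 downbeat m3
bar 1: v0=F3 v1=D4 v2=F4 downbeat P8
bar 2: v0=A3 v1=C4 v2=G4 downbeat m7
bar 3: v0=B3 v1=C4 v2=F4 downbeat TT
bar 4: v0=C4 v1=G4 v2=G4 downbeat P5
bar 5: v0=E3 v1=C4 v2=E4 downbeat P8
bar 6: v0=D3 v1=D4 v2=F4 downbeat m3
  -> R5 @ bar 0 tick 0 v(0, 2): opens on m3
  -> R4 @ bar 2 tick 0 v(0, 2): A3/G4 m7 untreated
  -> R4 @ bar 3 tick 0 v(0, 1): B3/C4 m2 untreated
  -> R4 @ bar 3 tick 0 v(0, 2): B3/F4 TT untreated
  -> R2 @ bar 4 tick 0 v(0, 1): B3/C4 m2 -> C4/G4 P5 similar
  -> R2 @ bar 4 tick 0 v(0, 2): B3/F4 TT -> C4/G4 P5 similar
  -> R2 @ bar 4 tick 0 v(1, 2): C4/F4 P4 -> G4/G4 P1 similar
  -> R2 @ bar 5 tick 0 v(0, 2): C4/G4 P5 -> E3/E4 P8 similar
  -> R8 @ bar 5 tick 0 v(0, 2): penult P8 not 3rd/6th
  -> R6 @ bar 6 tick 3 v(0, 2): closes on m3

(0, 0, R5, (0, 2))
(2, 0, R4, (0, 2))
(3, 0, R4, (0, 1))
(3, 0, R4, (0, 2))
(4, 0, R2, (0, 1))
(4, 0, R2, (0, 2))
(4, 0, R2, (1, 2))
(5, 0, R2, (0, 2))
(5, 0, R8, (0, 2))
(6, 3, R6, (0, 2))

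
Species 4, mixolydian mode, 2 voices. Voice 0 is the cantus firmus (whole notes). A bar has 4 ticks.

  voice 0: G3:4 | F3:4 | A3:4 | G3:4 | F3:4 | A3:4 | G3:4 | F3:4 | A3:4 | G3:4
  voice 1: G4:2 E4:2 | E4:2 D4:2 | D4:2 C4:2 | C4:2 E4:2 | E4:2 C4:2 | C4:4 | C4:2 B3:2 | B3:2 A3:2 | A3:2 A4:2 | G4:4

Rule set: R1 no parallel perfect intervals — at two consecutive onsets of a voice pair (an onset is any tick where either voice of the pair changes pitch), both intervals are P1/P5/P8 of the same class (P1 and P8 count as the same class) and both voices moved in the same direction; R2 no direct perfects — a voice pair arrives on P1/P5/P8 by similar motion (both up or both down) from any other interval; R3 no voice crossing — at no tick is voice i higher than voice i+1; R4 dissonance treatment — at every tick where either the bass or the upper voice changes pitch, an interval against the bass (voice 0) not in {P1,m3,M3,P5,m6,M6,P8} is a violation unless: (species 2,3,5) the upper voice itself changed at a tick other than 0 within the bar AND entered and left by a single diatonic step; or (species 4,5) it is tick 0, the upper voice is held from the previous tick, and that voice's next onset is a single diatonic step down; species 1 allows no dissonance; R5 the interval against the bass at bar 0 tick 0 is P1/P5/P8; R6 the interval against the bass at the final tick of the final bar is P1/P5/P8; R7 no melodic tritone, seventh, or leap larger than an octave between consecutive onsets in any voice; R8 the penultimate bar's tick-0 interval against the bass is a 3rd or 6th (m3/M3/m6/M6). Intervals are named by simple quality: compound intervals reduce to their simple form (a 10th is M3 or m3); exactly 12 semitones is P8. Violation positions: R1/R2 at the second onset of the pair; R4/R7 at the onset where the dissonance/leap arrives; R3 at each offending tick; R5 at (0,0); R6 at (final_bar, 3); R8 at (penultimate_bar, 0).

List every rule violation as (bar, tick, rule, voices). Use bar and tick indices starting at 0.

(3, 0, R4, (0, 1))
(4, 0, R4, (0, 1))
(8, 0, R8, (0, 1))
(9, 0, R1, (0, 1))

bar 0: v0=G3 v1=G4 downbeat P8
bar 1: v0=F3 v1=E4 downbeat M7
bar 2: v0=A3 v1=D4 downbeat P4
bar 3: v0=G3 v1=C4 downbeat P4
bar 4: v0=F3 v1=E4 downbeat M7
bar 5: v0=A3 v1=C4 downbeat m3
bar 6: v0=G3 v1=C4 downbeat P4
bar 7: v0=F3 v1=B3 downbeat TT
bar 8: v0=A3 v1=A3 downbeat P1
bar 9: v0=G3 v1=G4 downbeat P8
  -> R4 @ bar 3 tick 0 v(0, 1): G3/C4 P4 untreated
  -> R4 @ bar 4 tick 0 v(0, 1): F3/E4 M7 untreated
  -> R8 @ bar 8 tick 0 v(0, 1): penult P1 not 3rd/6th
  -> R1 @ bar 9 tick 0 v(0, 1): A3/A4 P8 -> G3/G4 P8 similar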